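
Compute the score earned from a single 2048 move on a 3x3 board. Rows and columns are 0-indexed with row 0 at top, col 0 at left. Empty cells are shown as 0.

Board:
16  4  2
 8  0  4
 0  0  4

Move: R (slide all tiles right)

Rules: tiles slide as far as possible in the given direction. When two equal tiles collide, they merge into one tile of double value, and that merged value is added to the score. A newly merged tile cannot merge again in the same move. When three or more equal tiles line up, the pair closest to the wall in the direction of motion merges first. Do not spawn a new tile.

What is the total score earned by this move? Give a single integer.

Answer: 0

Derivation:
Slide right:
row 0: [16, 4, 2] -> [16, 4, 2]  score +0 (running 0)
row 1: [8, 0, 4] -> [0, 8, 4]  score +0 (running 0)
row 2: [0, 0, 4] -> [0, 0, 4]  score +0 (running 0)
Board after move:
16  4  2
 0  8  4
 0  0  4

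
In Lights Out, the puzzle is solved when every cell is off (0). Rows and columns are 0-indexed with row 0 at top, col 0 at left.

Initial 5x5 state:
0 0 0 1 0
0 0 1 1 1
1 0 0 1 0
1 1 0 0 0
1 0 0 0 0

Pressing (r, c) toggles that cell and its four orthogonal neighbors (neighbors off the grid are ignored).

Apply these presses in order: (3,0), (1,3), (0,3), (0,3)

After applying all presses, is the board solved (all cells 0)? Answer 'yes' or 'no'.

After press 1 at (3,0):
0 0 0 1 0
0 0 1 1 1
0 0 0 1 0
0 0 0 0 0
0 0 0 0 0

After press 2 at (1,3):
0 0 0 0 0
0 0 0 0 0
0 0 0 0 0
0 0 0 0 0
0 0 0 0 0

After press 3 at (0,3):
0 0 1 1 1
0 0 0 1 0
0 0 0 0 0
0 0 0 0 0
0 0 0 0 0

After press 4 at (0,3):
0 0 0 0 0
0 0 0 0 0
0 0 0 0 0
0 0 0 0 0
0 0 0 0 0

Lights still on: 0

Answer: yes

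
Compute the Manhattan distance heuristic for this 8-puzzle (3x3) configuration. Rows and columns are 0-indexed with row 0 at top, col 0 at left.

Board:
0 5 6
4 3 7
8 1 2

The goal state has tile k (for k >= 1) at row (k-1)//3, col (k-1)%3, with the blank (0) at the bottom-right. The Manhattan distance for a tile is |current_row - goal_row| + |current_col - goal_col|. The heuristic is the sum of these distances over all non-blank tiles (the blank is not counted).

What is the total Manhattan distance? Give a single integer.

Answer: 14

Derivation:
Tile 5: at (0,1), goal (1,1), distance |0-1|+|1-1| = 1
Tile 6: at (0,2), goal (1,2), distance |0-1|+|2-2| = 1
Tile 4: at (1,0), goal (1,0), distance |1-1|+|0-0| = 0
Tile 3: at (1,1), goal (0,2), distance |1-0|+|1-2| = 2
Tile 7: at (1,2), goal (2,0), distance |1-2|+|2-0| = 3
Tile 8: at (2,0), goal (2,1), distance |2-2|+|0-1| = 1
Tile 1: at (2,1), goal (0,0), distance |2-0|+|1-0| = 3
Tile 2: at (2,2), goal (0,1), distance |2-0|+|2-1| = 3
Sum: 1 + 1 + 0 + 2 + 3 + 1 + 3 + 3 = 14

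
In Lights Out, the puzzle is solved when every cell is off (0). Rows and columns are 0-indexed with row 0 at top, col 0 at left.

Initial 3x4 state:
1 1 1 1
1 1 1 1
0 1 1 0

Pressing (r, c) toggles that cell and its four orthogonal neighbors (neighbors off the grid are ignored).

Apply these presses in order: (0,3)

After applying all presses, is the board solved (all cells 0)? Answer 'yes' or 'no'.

After press 1 at (0,3):
1 1 0 0
1 1 1 0
0 1 1 0

Lights still on: 7

Answer: no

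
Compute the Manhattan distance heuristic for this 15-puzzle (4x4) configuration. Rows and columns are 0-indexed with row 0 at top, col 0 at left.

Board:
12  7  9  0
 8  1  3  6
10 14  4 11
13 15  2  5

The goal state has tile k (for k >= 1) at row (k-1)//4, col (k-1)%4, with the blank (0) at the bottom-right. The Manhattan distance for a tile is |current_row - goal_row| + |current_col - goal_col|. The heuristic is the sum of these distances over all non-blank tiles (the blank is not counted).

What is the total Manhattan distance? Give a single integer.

Tile 12: (0,0)->(2,3) = 5
Tile 7: (0,1)->(1,2) = 2
Tile 9: (0,2)->(2,0) = 4
Tile 8: (1,0)->(1,3) = 3
Tile 1: (1,1)->(0,0) = 2
Tile 3: (1,2)->(0,2) = 1
Tile 6: (1,3)->(1,1) = 2
Tile 10: (2,0)->(2,1) = 1
Tile 14: (2,1)->(3,1) = 1
Tile 4: (2,2)->(0,3) = 3
Tile 11: (2,3)->(2,2) = 1
Tile 13: (3,0)->(3,0) = 0
Tile 15: (3,1)->(3,2) = 1
Tile 2: (3,2)->(0,1) = 4
Tile 5: (3,3)->(1,0) = 5
Sum: 5 + 2 + 4 + 3 + 2 + 1 + 2 + 1 + 1 + 3 + 1 + 0 + 1 + 4 + 5 = 35

Answer: 35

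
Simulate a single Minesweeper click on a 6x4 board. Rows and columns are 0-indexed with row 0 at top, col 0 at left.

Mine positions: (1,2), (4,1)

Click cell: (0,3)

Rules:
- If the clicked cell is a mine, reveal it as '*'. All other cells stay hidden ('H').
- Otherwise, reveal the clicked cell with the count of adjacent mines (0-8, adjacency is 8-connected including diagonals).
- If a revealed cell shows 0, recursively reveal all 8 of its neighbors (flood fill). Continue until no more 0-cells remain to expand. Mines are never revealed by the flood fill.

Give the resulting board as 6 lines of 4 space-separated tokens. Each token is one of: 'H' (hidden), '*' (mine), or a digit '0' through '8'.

H H H 1
H H H H
H H H H
H H H H
H H H H
H H H H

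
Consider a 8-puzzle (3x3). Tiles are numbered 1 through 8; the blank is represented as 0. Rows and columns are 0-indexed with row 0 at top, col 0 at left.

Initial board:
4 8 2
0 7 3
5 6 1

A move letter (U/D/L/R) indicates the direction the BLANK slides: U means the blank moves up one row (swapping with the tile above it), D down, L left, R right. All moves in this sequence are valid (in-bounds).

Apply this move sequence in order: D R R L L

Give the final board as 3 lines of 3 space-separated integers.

Answer: 4 8 2
5 7 3
0 6 1

Derivation:
After move 1 (D):
4 8 2
5 7 3
0 6 1

After move 2 (R):
4 8 2
5 7 3
6 0 1

After move 3 (R):
4 8 2
5 7 3
6 1 0

After move 4 (L):
4 8 2
5 7 3
6 0 1

After move 5 (L):
4 8 2
5 7 3
0 6 1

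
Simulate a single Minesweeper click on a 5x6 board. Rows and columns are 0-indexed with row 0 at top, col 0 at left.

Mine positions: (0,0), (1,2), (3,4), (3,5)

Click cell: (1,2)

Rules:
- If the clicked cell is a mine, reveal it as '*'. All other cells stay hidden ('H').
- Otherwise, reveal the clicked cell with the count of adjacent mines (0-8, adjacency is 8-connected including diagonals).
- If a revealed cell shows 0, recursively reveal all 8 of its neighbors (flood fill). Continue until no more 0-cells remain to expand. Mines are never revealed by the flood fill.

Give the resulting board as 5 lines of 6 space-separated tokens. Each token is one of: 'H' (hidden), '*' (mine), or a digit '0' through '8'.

H H H H H H
H H * H H H
H H H H H H
H H H H H H
H H H H H H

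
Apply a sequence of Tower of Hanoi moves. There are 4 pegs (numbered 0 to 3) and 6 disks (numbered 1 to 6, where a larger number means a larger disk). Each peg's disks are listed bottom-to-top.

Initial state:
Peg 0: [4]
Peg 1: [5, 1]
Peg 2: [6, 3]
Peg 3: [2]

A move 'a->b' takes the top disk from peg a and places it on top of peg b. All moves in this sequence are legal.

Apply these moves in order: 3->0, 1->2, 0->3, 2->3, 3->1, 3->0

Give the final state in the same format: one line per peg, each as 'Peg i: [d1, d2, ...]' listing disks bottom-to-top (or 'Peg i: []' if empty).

After move 1 (3->0):
Peg 0: [4, 2]
Peg 1: [5, 1]
Peg 2: [6, 3]
Peg 3: []

After move 2 (1->2):
Peg 0: [4, 2]
Peg 1: [5]
Peg 2: [6, 3, 1]
Peg 3: []

After move 3 (0->3):
Peg 0: [4]
Peg 1: [5]
Peg 2: [6, 3, 1]
Peg 3: [2]

After move 4 (2->3):
Peg 0: [4]
Peg 1: [5]
Peg 2: [6, 3]
Peg 3: [2, 1]

After move 5 (3->1):
Peg 0: [4]
Peg 1: [5, 1]
Peg 2: [6, 3]
Peg 3: [2]

After move 6 (3->0):
Peg 0: [4, 2]
Peg 1: [5, 1]
Peg 2: [6, 3]
Peg 3: []

Answer: Peg 0: [4, 2]
Peg 1: [5, 1]
Peg 2: [6, 3]
Peg 3: []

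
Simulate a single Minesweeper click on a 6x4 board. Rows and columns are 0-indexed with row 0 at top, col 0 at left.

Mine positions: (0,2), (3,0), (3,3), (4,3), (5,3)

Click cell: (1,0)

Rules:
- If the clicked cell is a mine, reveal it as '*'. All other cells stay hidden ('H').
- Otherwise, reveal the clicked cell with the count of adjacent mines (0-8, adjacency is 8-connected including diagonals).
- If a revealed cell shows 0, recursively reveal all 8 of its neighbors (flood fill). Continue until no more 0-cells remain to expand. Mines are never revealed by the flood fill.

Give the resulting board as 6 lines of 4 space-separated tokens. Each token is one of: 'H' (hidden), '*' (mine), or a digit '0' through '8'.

0 1 H H
0 1 H H
1 1 H H
H H H H
H H H H
H H H H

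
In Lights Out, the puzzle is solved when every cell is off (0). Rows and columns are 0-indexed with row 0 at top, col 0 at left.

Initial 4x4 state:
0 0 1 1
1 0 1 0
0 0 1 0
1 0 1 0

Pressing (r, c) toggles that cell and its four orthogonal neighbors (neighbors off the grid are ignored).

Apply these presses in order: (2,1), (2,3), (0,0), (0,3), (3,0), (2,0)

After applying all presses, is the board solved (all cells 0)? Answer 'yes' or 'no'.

After press 1 at (2,1):
0 0 1 1
1 1 1 0
1 1 0 0
1 1 1 0

After press 2 at (2,3):
0 0 1 1
1 1 1 1
1 1 1 1
1 1 1 1

After press 3 at (0,0):
1 1 1 1
0 1 1 1
1 1 1 1
1 1 1 1

After press 4 at (0,3):
1 1 0 0
0 1 1 0
1 1 1 1
1 1 1 1

After press 5 at (3,0):
1 1 0 0
0 1 1 0
0 1 1 1
0 0 1 1

After press 6 at (2,0):
1 1 0 0
1 1 1 0
1 0 1 1
1 0 1 1

Lights still on: 11

Answer: no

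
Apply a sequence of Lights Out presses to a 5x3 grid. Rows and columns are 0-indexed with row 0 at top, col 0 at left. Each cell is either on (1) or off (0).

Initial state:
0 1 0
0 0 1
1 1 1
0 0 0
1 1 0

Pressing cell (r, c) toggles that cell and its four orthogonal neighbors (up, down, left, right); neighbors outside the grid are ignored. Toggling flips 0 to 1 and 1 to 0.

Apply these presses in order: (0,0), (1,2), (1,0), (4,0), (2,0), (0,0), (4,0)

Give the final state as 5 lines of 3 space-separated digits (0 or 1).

After press 1 at (0,0):
1 0 0
1 0 1
1 1 1
0 0 0
1 1 0

After press 2 at (1,2):
1 0 1
1 1 0
1 1 0
0 0 0
1 1 0

After press 3 at (1,0):
0 0 1
0 0 0
0 1 0
0 0 0
1 1 0

After press 4 at (4,0):
0 0 1
0 0 0
0 1 0
1 0 0
0 0 0

After press 5 at (2,0):
0 0 1
1 0 0
1 0 0
0 0 0
0 0 0

After press 6 at (0,0):
1 1 1
0 0 0
1 0 0
0 0 0
0 0 0

After press 7 at (4,0):
1 1 1
0 0 0
1 0 0
1 0 0
1 1 0

Answer: 1 1 1
0 0 0
1 0 0
1 0 0
1 1 0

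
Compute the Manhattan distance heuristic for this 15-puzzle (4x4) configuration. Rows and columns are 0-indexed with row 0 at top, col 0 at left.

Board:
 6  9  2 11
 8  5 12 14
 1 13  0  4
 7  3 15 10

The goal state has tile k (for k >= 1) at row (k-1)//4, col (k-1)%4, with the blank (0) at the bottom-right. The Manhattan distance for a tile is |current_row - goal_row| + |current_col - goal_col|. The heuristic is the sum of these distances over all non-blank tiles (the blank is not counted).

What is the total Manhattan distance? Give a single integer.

Tile 6: at (0,0), goal (1,1), distance |0-1|+|0-1| = 2
Tile 9: at (0,1), goal (2,0), distance |0-2|+|1-0| = 3
Tile 2: at (0,2), goal (0,1), distance |0-0|+|2-1| = 1
Tile 11: at (0,3), goal (2,2), distance |0-2|+|3-2| = 3
Tile 8: at (1,0), goal (1,3), distance |1-1|+|0-3| = 3
Tile 5: at (1,1), goal (1,0), distance |1-1|+|1-0| = 1
Tile 12: at (1,2), goal (2,3), distance |1-2|+|2-3| = 2
Tile 14: at (1,3), goal (3,1), distance |1-3|+|3-1| = 4
Tile 1: at (2,0), goal (0,0), distance |2-0|+|0-0| = 2
Tile 13: at (2,1), goal (3,0), distance |2-3|+|1-0| = 2
Tile 4: at (2,3), goal (0,3), distance |2-0|+|3-3| = 2
Tile 7: at (3,0), goal (1,2), distance |3-1|+|0-2| = 4
Tile 3: at (3,1), goal (0,2), distance |3-0|+|1-2| = 4
Tile 15: at (3,2), goal (3,2), distance |3-3|+|2-2| = 0
Tile 10: at (3,3), goal (2,1), distance |3-2|+|3-1| = 3
Sum: 2 + 3 + 1 + 3 + 3 + 1 + 2 + 4 + 2 + 2 + 2 + 4 + 4 + 0 + 3 = 36

Answer: 36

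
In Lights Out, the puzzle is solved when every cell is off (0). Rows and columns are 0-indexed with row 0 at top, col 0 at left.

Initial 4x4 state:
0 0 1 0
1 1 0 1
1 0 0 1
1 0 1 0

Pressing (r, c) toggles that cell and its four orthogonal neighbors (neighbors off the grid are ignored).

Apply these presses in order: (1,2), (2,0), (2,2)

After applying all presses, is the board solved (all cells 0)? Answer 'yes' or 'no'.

Answer: yes

Derivation:
After press 1 at (1,2):
0 0 0 0
1 0 1 0
1 0 1 1
1 0 1 0

After press 2 at (2,0):
0 0 0 0
0 0 1 0
0 1 1 1
0 0 1 0

After press 3 at (2,2):
0 0 0 0
0 0 0 0
0 0 0 0
0 0 0 0

Lights still on: 0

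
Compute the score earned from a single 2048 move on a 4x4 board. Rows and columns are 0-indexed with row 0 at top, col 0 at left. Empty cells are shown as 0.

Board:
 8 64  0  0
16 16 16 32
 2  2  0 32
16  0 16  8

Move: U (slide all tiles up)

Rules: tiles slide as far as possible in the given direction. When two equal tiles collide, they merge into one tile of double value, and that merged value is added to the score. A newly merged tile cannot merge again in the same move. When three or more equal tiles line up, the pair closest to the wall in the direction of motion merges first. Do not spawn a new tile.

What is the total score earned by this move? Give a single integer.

Answer: 96

Derivation:
Slide up:
col 0: [8, 16, 2, 16] -> [8, 16, 2, 16]  score +0 (running 0)
col 1: [64, 16, 2, 0] -> [64, 16, 2, 0]  score +0 (running 0)
col 2: [0, 16, 0, 16] -> [32, 0, 0, 0]  score +32 (running 32)
col 3: [0, 32, 32, 8] -> [64, 8, 0, 0]  score +64 (running 96)
Board after move:
 8 64 32 64
16 16  0  8
 2  2  0  0
16  0  0  0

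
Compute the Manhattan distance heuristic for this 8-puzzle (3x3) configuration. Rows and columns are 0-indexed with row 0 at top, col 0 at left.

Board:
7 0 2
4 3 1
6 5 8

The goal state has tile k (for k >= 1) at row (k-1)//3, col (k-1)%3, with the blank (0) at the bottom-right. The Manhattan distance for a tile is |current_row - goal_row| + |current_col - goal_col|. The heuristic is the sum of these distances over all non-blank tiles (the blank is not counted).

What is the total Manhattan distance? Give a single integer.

Answer: 13

Derivation:
Tile 7: (0,0)->(2,0) = 2
Tile 2: (0,2)->(0,1) = 1
Tile 4: (1,0)->(1,0) = 0
Tile 3: (1,1)->(0,2) = 2
Tile 1: (1,2)->(0,0) = 3
Tile 6: (2,0)->(1,2) = 3
Tile 5: (2,1)->(1,1) = 1
Tile 8: (2,2)->(2,1) = 1
Sum: 2 + 1 + 0 + 2 + 3 + 3 + 1 + 1 = 13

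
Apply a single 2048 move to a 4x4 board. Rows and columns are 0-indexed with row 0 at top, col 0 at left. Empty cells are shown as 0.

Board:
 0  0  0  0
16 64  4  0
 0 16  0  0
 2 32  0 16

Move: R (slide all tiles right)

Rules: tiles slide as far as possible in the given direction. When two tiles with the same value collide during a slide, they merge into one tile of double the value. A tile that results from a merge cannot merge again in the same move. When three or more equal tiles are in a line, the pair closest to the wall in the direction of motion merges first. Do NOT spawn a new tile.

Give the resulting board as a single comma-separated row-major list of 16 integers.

Slide right:
row 0: [0, 0, 0, 0] -> [0, 0, 0, 0]
row 1: [16, 64, 4, 0] -> [0, 16, 64, 4]
row 2: [0, 16, 0, 0] -> [0, 0, 0, 16]
row 3: [2, 32, 0, 16] -> [0, 2, 32, 16]

Answer: 0, 0, 0, 0, 0, 16, 64, 4, 0, 0, 0, 16, 0, 2, 32, 16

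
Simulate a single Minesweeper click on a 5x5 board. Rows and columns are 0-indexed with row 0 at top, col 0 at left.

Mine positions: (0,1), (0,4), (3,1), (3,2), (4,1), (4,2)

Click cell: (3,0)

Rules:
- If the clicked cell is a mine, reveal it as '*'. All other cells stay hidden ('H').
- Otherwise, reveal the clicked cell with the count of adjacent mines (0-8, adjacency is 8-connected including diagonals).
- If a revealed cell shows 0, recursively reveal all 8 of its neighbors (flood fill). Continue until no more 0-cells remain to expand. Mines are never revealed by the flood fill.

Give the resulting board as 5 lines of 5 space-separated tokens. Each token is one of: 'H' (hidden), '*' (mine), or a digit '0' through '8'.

H H H H H
H H H H H
H H H H H
2 H H H H
H H H H H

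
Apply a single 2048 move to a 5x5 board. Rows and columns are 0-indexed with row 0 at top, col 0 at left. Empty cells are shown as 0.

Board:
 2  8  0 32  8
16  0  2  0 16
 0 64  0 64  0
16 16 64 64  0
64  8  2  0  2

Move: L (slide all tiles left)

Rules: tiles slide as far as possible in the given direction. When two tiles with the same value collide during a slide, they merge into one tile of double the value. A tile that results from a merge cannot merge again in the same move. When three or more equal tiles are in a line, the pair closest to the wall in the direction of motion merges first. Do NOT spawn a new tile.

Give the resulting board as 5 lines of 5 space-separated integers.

Slide left:
row 0: [2, 8, 0, 32, 8] -> [2, 8, 32, 8, 0]
row 1: [16, 0, 2, 0, 16] -> [16, 2, 16, 0, 0]
row 2: [0, 64, 0, 64, 0] -> [128, 0, 0, 0, 0]
row 3: [16, 16, 64, 64, 0] -> [32, 128, 0, 0, 0]
row 4: [64, 8, 2, 0, 2] -> [64, 8, 4, 0, 0]

Answer:   2   8  32   8   0
 16   2  16   0   0
128   0   0   0   0
 32 128   0   0   0
 64   8   4   0   0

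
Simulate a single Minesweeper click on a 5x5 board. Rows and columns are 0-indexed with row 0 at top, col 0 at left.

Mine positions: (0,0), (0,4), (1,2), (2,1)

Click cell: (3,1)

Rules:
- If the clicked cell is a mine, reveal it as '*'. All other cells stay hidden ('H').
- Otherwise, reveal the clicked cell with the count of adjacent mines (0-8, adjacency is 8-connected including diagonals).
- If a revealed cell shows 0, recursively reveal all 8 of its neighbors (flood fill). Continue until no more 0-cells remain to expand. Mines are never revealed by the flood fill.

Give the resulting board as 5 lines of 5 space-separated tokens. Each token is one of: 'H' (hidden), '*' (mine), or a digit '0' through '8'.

H H H H H
H H H H H
H H H H H
H 1 H H H
H H H H H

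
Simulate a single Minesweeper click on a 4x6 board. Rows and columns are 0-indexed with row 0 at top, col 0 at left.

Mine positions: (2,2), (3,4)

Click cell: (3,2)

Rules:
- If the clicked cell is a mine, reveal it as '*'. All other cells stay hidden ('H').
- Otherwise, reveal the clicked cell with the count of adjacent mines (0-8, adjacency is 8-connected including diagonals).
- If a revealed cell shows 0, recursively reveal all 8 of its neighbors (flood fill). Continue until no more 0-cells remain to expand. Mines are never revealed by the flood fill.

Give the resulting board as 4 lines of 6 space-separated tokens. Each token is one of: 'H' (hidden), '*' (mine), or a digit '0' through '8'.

H H H H H H
H H H H H H
H H H H H H
H H 1 H H H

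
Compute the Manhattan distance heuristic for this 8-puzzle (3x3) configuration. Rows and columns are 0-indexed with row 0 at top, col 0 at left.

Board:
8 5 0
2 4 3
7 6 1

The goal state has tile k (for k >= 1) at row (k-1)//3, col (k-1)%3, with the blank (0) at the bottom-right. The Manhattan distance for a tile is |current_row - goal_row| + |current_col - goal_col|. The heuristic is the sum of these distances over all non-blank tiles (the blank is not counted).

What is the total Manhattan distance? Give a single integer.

Tile 8: at (0,0), goal (2,1), distance |0-2|+|0-1| = 3
Tile 5: at (0,1), goal (1,1), distance |0-1|+|1-1| = 1
Tile 2: at (1,0), goal (0,1), distance |1-0|+|0-1| = 2
Tile 4: at (1,1), goal (1,0), distance |1-1|+|1-0| = 1
Tile 3: at (1,2), goal (0,2), distance |1-0|+|2-2| = 1
Tile 7: at (2,0), goal (2,0), distance |2-2|+|0-0| = 0
Tile 6: at (2,1), goal (1,2), distance |2-1|+|1-2| = 2
Tile 1: at (2,2), goal (0,0), distance |2-0|+|2-0| = 4
Sum: 3 + 1 + 2 + 1 + 1 + 0 + 2 + 4 = 14

Answer: 14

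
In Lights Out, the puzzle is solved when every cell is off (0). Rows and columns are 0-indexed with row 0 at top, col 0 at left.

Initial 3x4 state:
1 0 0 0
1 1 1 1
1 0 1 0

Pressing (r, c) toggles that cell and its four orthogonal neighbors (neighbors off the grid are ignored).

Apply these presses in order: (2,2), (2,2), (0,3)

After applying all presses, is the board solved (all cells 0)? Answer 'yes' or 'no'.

After press 1 at (2,2):
1 0 0 0
1 1 0 1
1 1 0 1

After press 2 at (2,2):
1 0 0 0
1 1 1 1
1 0 1 0

After press 3 at (0,3):
1 0 1 1
1 1 1 0
1 0 1 0

Lights still on: 8

Answer: no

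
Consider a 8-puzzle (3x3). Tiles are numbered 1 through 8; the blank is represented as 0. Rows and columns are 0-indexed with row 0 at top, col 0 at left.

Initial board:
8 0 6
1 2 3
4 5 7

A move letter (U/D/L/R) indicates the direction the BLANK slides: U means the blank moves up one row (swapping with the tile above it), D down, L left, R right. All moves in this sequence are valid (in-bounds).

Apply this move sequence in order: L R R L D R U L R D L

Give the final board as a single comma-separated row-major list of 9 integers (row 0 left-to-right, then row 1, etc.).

Answer: 8, 2, 6, 1, 0, 3, 4, 5, 7

Derivation:
After move 1 (L):
0 8 6
1 2 3
4 5 7

After move 2 (R):
8 0 6
1 2 3
4 5 7

After move 3 (R):
8 6 0
1 2 3
4 5 7

After move 4 (L):
8 0 6
1 2 3
4 5 7

After move 5 (D):
8 2 6
1 0 3
4 5 7

After move 6 (R):
8 2 6
1 3 0
4 5 7

After move 7 (U):
8 2 0
1 3 6
4 5 7

After move 8 (L):
8 0 2
1 3 6
4 5 7

After move 9 (R):
8 2 0
1 3 6
4 5 7

After move 10 (D):
8 2 6
1 3 0
4 5 7

After move 11 (L):
8 2 6
1 0 3
4 5 7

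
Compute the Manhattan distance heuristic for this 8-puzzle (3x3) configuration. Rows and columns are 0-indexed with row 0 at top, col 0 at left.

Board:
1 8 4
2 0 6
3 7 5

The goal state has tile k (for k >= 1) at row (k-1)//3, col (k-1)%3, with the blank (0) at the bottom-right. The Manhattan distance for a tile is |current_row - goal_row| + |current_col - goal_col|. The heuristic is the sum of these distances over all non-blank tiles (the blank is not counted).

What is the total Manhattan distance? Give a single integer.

Tile 1: (0,0)->(0,0) = 0
Tile 8: (0,1)->(2,1) = 2
Tile 4: (0,2)->(1,0) = 3
Tile 2: (1,0)->(0,1) = 2
Tile 6: (1,2)->(1,2) = 0
Tile 3: (2,0)->(0,2) = 4
Tile 7: (2,1)->(2,0) = 1
Tile 5: (2,2)->(1,1) = 2
Sum: 0 + 2 + 3 + 2 + 0 + 4 + 1 + 2 = 14

Answer: 14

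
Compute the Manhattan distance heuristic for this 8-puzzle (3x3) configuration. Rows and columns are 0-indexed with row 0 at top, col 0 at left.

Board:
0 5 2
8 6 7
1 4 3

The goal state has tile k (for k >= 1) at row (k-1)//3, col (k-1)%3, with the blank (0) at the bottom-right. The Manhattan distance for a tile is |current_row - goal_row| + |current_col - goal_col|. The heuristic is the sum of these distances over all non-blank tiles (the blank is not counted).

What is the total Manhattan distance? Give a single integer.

Answer: 14

Derivation:
Tile 5: at (0,1), goal (1,1), distance |0-1|+|1-1| = 1
Tile 2: at (0,2), goal (0,1), distance |0-0|+|2-1| = 1
Tile 8: at (1,0), goal (2,1), distance |1-2|+|0-1| = 2
Tile 6: at (1,1), goal (1,2), distance |1-1|+|1-2| = 1
Tile 7: at (1,2), goal (2,0), distance |1-2|+|2-0| = 3
Tile 1: at (2,0), goal (0,0), distance |2-0|+|0-0| = 2
Tile 4: at (2,1), goal (1,0), distance |2-1|+|1-0| = 2
Tile 3: at (2,2), goal (0,2), distance |2-0|+|2-2| = 2
Sum: 1 + 1 + 2 + 1 + 3 + 2 + 2 + 2 = 14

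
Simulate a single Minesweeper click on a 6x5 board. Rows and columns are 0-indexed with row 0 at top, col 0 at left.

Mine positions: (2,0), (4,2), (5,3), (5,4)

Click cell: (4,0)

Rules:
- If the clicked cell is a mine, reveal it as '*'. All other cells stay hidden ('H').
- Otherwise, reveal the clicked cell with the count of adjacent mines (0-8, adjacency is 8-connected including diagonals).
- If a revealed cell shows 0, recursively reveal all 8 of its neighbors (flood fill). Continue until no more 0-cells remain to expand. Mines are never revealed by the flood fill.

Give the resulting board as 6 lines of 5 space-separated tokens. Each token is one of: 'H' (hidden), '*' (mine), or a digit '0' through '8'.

H H H H H
H H H H H
H H H H H
1 2 H H H
0 1 H H H
0 1 H H H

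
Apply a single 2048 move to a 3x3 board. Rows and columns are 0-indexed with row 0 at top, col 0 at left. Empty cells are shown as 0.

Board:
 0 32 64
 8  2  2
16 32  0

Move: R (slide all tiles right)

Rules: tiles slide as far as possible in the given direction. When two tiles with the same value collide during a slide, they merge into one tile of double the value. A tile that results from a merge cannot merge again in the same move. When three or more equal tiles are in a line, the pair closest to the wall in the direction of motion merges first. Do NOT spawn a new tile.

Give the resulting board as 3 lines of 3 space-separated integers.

Slide right:
row 0: [0, 32, 64] -> [0, 32, 64]
row 1: [8, 2, 2] -> [0, 8, 4]
row 2: [16, 32, 0] -> [0, 16, 32]

Answer:  0 32 64
 0  8  4
 0 16 32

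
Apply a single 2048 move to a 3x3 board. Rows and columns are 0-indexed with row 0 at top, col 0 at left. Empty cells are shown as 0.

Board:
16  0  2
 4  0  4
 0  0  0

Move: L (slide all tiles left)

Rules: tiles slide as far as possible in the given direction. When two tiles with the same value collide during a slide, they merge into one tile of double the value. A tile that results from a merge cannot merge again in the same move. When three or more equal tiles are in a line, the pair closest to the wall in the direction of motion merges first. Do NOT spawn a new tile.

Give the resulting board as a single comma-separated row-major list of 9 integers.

Slide left:
row 0: [16, 0, 2] -> [16, 2, 0]
row 1: [4, 0, 4] -> [8, 0, 0]
row 2: [0, 0, 0] -> [0, 0, 0]

Answer: 16, 2, 0, 8, 0, 0, 0, 0, 0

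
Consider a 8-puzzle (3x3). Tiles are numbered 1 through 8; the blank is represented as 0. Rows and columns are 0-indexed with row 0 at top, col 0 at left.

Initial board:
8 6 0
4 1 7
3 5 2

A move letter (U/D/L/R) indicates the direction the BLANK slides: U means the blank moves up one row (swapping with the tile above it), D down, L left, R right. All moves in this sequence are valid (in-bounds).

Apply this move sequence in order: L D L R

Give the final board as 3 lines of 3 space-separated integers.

Answer: 8 1 6
4 0 7
3 5 2

Derivation:
After move 1 (L):
8 0 6
4 1 7
3 5 2

After move 2 (D):
8 1 6
4 0 7
3 5 2

After move 3 (L):
8 1 6
0 4 7
3 5 2

After move 4 (R):
8 1 6
4 0 7
3 5 2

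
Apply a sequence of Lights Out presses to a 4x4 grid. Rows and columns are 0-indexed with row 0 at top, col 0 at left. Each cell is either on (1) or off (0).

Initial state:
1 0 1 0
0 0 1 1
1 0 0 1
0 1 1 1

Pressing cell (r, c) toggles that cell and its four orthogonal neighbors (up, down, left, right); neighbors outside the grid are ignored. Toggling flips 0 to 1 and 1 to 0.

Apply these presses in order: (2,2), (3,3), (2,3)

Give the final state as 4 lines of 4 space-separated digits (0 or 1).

Answer: 1 0 1 0
0 0 0 0
1 1 0 0
0 1 1 1

Derivation:
After press 1 at (2,2):
1 0 1 0
0 0 0 1
1 1 1 0
0 1 0 1

After press 2 at (3,3):
1 0 1 0
0 0 0 1
1 1 1 1
0 1 1 0

After press 3 at (2,3):
1 0 1 0
0 0 0 0
1 1 0 0
0 1 1 1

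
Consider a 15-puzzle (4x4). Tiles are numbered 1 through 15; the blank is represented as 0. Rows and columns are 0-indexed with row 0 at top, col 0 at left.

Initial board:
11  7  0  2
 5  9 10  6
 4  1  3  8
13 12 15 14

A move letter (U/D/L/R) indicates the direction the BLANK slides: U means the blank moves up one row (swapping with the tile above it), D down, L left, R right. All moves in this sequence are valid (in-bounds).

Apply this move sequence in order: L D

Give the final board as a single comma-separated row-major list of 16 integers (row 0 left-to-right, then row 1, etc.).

After move 1 (L):
11  0  7  2
 5  9 10  6
 4  1  3  8
13 12 15 14

After move 2 (D):
11  9  7  2
 5  0 10  6
 4  1  3  8
13 12 15 14

Answer: 11, 9, 7, 2, 5, 0, 10, 6, 4, 1, 3, 8, 13, 12, 15, 14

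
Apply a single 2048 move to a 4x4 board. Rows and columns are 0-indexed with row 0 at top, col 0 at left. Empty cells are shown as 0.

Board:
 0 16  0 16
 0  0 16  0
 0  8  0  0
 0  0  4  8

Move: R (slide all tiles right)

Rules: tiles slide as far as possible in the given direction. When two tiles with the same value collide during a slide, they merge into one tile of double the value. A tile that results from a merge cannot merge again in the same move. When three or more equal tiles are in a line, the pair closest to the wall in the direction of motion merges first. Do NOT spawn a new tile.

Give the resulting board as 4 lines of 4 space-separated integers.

Answer:  0  0  0 32
 0  0  0 16
 0  0  0  8
 0  0  4  8

Derivation:
Slide right:
row 0: [0, 16, 0, 16] -> [0, 0, 0, 32]
row 1: [0, 0, 16, 0] -> [0, 0, 0, 16]
row 2: [0, 8, 0, 0] -> [0, 0, 0, 8]
row 3: [0, 0, 4, 8] -> [0, 0, 4, 8]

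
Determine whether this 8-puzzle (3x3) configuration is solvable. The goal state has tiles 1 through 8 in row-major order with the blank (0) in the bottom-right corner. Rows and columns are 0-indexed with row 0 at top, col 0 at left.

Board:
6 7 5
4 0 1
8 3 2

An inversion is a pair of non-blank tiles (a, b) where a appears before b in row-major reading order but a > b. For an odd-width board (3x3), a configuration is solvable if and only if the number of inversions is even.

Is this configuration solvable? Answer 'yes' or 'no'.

Answer: yes

Derivation:
Inversions (pairs i<j in row-major order where tile[i] > tile[j] > 0): 20
20 is even, so the puzzle is solvable.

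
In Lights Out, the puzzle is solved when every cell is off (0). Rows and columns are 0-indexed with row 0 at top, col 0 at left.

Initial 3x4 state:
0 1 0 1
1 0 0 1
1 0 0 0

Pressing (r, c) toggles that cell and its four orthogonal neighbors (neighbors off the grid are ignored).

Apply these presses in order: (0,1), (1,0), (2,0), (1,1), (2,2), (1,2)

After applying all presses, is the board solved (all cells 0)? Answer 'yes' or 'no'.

Answer: no

Derivation:
After press 1 at (0,1):
1 0 1 1
1 1 0 1
1 0 0 0

After press 2 at (1,0):
0 0 1 1
0 0 0 1
0 0 0 0

After press 3 at (2,0):
0 0 1 1
1 0 0 1
1 1 0 0

After press 4 at (1,1):
0 1 1 1
0 1 1 1
1 0 0 0

After press 5 at (2,2):
0 1 1 1
0 1 0 1
1 1 1 1

After press 6 at (1,2):
0 1 0 1
0 0 1 0
1 1 0 1

Lights still on: 6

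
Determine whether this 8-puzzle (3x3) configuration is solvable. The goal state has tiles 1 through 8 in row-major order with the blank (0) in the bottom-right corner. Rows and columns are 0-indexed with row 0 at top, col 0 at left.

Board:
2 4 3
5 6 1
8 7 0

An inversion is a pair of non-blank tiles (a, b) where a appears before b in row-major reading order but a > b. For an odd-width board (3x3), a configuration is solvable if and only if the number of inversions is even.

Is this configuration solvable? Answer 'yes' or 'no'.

Answer: no

Derivation:
Inversions (pairs i<j in row-major order where tile[i] > tile[j] > 0): 7
7 is odd, so the puzzle is not solvable.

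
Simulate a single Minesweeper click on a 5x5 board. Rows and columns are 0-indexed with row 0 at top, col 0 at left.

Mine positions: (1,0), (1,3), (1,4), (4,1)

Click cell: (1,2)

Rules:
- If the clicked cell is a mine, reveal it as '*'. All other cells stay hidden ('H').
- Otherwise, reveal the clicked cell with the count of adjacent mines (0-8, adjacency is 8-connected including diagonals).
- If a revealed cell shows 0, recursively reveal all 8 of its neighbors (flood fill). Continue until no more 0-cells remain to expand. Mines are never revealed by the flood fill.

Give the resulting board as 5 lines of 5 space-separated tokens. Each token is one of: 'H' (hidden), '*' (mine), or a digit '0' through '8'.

H H H H H
H H 1 H H
H H H H H
H H H H H
H H H H H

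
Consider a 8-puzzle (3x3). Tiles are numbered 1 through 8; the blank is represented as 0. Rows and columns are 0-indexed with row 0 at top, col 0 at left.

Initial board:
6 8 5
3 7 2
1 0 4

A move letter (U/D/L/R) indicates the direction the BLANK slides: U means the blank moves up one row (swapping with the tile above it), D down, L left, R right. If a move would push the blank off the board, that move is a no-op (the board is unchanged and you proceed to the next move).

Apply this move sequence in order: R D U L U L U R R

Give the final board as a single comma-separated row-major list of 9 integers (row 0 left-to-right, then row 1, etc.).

Answer: 6, 5, 0, 3, 8, 7, 1, 4, 2

Derivation:
After move 1 (R):
6 8 5
3 7 2
1 4 0

After move 2 (D):
6 8 5
3 7 2
1 4 0

After move 3 (U):
6 8 5
3 7 0
1 4 2

After move 4 (L):
6 8 5
3 0 7
1 4 2

After move 5 (U):
6 0 5
3 8 7
1 4 2

After move 6 (L):
0 6 5
3 8 7
1 4 2

After move 7 (U):
0 6 5
3 8 7
1 4 2

After move 8 (R):
6 0 5
3 8 7
1 4 2

After move 9 (R):
6 5 0
3 8 7
1 4 2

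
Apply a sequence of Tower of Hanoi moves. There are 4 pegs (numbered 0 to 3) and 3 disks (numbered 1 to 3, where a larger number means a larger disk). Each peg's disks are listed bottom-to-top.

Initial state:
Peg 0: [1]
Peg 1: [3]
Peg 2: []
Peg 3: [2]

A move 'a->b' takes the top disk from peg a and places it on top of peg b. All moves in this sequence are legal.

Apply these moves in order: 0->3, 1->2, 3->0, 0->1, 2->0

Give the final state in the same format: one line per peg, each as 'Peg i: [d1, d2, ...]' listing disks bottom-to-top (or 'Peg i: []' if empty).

Answer: Peg 0: [3]
Peg 1: [1]
Peg 2: []
Peg 3: [2]

Derivation:
After move 1 (0->3):
Peg 0: []
Peg 1: [3]
Peg 2: []
Peg 3: [2, 1]

After move 2 (1->2):
Peg 0: []
Peg 1: []
Peg 2: [3]
Peg 3: [2, 1]

After move 3 (3->0):
Peg 0: [1]
Peg 1: []
Peg 2: [3]
Peg 3: [2]

After move 4 (0->1):
Peg 0: []
Peg 1: [1]
Peg 2: [3]
Peg 3: [2]

After move 5 (2->0):
Peg 0: [3]
Peg 1: [1]
Peg 2: []
Peg 3: [2]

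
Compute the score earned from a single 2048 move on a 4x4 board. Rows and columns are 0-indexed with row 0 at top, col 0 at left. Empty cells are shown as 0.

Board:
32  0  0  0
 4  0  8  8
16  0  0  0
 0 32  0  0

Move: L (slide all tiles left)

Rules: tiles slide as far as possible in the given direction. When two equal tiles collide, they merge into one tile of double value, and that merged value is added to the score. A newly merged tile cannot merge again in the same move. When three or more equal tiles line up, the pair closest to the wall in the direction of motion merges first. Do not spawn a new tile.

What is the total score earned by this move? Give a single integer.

Slide left:
row 0: [32, 0, 0, 0] -> [32, 0, 0, 0]  score +0 (running 0)
row 1: [4, 0, 8, 8] -> [4, 16, 0, 0]  score +16 (running 16)
row 2: [16, 0, 0, 0] -> [16, 0, 0, 0]  score +0 (running 16)
row 3: [0, 32, 0, 0] -> [32, 0, 0, 0]  score +0 (running 16)
Board after move:
32  0  0  0
 4 16  0  0
16  0  0  0
32  0  0  0

Answer: 16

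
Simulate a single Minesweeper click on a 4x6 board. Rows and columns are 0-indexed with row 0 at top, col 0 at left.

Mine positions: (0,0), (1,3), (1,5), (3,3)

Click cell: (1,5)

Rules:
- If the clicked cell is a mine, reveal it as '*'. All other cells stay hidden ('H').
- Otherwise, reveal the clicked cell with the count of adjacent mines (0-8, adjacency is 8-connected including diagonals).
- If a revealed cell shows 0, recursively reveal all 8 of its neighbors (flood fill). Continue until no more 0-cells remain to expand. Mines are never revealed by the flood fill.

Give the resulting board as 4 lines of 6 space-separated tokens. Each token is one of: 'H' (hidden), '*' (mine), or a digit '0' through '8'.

H H H H H H
H H H H H *
H H H H H H
H H H H H H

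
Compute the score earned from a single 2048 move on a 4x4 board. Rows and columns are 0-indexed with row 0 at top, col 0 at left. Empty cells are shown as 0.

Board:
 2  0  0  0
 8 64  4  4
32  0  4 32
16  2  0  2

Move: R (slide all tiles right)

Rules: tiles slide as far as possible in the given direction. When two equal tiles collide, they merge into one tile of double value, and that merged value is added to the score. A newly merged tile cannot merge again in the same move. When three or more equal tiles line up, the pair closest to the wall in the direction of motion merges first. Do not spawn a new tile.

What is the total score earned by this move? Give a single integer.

Slide right:
row 0: [2, 0, 0, 0] -> [0, 0, 0, 2]  score +0 (running 0)
row 1: [8, 64, 4, 4] -> [0, 8, 64, 8]  score +8 (running 8)
row 2: [32, 0, 4, 32] -> [0, 32, 4, 32]  score +0 (running 8)
row 3: [16, 2, 0, 2] -> [0, 0, 16, 4]  score +4 (running 12)
Board after move:
 0  0  0  2
 0  8 64  8
 0 32  4 32
 0  0 16  4

Answer: 12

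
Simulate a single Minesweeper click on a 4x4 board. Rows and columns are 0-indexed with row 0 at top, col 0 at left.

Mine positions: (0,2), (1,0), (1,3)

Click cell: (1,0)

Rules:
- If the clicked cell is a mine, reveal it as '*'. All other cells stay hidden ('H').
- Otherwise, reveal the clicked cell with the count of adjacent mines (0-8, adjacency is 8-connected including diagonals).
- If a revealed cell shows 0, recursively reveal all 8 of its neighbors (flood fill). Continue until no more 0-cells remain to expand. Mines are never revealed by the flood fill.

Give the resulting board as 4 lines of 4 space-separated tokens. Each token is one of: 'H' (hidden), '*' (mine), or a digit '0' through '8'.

H H H H
* H H H
H H H H
H H H H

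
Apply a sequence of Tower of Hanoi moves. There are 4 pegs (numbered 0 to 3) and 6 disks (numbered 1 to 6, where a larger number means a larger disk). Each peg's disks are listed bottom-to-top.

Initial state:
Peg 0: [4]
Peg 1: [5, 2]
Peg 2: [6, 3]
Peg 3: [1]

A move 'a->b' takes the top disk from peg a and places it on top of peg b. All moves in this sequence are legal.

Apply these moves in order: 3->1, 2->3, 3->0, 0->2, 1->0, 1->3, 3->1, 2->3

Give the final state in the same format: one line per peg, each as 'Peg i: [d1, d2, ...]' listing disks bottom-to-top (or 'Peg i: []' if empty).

After move 1 (3->1):
Peg 0: [4]
Peg 1: [5, 2, 1]
Peg 2: [6, 3]
Peg 3: []

After move 2 (2->3):
Peg 0: [4]
Peg 1: [5, 2, 1]
Peg 2: [6]
Peg 3: [3]

After move 3 (3->0):
Peg 0: [4, 3]
Peg 1: [5, 2, 1]
Peg 2: [6]
Peg 3: []

After move 4 (0->2):
Peg 0: [4]
Peg 1: [5, 2, 1]
Peg 2: [6, 3]
Peg 3: []

After move 5 (1->0):
Peg 0: [4, 1]
Peg 1: [5, 2]
Peg 2: [6, 3]
Peg 3: []

After move 6 (1->3):
Peg 0: [4, 1]
Peg 1: [5]
Peg 2: [6, 3]
Peg 3: [2]

After move 7 (3->1):
Peg 0: [4, 1]
Peg 1: [5, 2]
Peg 2: [6, 3]
Peg 3: []

After move 8 (2->3):
Peg 0: [4, 1]
Peg 1: [5, 2]
Peg 2: [6]
Peg 3: [3]

Answer: Peg 0: [4, 1]
Peg 1: [5, 2]
Peg 2: [6]
Peg 3: [3]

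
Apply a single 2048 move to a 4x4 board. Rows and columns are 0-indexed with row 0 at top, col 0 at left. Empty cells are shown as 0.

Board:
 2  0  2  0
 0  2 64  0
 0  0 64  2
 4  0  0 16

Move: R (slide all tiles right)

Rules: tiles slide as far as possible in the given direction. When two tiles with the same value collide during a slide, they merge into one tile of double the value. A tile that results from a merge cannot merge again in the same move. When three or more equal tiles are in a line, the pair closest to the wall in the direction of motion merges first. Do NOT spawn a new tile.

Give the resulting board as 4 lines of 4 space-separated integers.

Slide right:
row 0: [2, 0, 2, 0] -> [0, 0, 0, 4]
row 1: [0, 2, 64, 0] -> [0, 0, 2, 64]
row 2: [0, 0, 64, 2] -> [0, 0, 64, 2]
row 3: [4, 0, 0, 16] -> [0, 0, 4, 16]

Answer:  0  0  0  4
 0  0  2 64
 0  0 64  2
 0  0  4 16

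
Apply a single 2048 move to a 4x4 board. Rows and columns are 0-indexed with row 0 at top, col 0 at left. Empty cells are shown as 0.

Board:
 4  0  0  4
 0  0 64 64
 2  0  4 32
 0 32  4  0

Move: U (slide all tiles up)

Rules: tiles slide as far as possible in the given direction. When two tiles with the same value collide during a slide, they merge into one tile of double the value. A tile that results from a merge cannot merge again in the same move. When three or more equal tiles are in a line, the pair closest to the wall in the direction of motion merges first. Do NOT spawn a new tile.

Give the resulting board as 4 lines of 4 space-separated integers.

Slide up:
col 0: [4, 0, 2, 0] -> [4, 2, 0, 0]
col 1: [0, 0, 0, 32] -> [32, 0, 0, 0]
col 2: [0, 64, 4, 4] -> [64, 8, 0, 0]
col 3: [4, 64, 32, 0] -> [4, 64, 32, 0]

Answer:  4 32 64  4
 2  0  8 64
 0  0  0 32
 0  0  0  0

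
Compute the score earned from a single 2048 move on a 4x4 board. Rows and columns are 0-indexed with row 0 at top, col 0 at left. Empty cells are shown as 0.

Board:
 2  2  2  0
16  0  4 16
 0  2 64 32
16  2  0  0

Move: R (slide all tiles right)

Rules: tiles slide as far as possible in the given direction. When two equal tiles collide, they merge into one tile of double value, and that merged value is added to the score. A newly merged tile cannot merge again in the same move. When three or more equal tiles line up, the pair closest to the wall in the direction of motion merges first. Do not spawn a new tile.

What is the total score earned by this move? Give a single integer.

Slide right:
row 0: [2, 2, 2, 0] -> [0, 0, 2, 4]  score +4 (running 4)
row 1: [16, 0, 4, 16] -> [0, 16, 4, 16]  score +0 (running 4)
row 2: [0, 2, 64, 32] -> [0, 2, 64, 32]  score +0 (running 4)
row 3: [16, 2, 0, 0] -> [0, 0, 16, 2]  score +0 (running 4)
Board after move:
 0  0  2  4
 0 16  4 16
 0  2 64 32
 0  0 16  2

Answer: 4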